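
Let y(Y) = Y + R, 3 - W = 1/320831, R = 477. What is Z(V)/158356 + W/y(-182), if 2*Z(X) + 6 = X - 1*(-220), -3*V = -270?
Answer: 706790022/63506892295 ≈ 0.011129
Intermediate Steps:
V = 90 (V = -1/3*(-270) = 90)
W = 962492/320831 (W = 3 - 1/320831 = 962492/320831 ≈ 3.0000)
y(Y) = 477 + Y (y(Y) = Y + 477 = 477 + Y)
Z(X) = 107 + X/2 (Z(X) = -3 + (X - 1*(-220))/2 = -3 + (X + 220)/2 = -3 + (220 + X)/2 = -3 + (110 + X/2) = 107 + X/2)
Z(V)/158356 + W/y(-182) = (107 + (1/2)*90)/158356 + 962492/(320831*(477 - 182)) = (107 + 45)*(1/158356) + (962492/320831)/295 = 152*(1/158356) + (962492/320831)*(1/295) = 38/39589 + 962492/94645145 = 706790022/63506892295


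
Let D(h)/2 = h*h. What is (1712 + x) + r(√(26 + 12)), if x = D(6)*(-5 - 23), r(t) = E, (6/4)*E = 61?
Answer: -790/3 ≈ -263.33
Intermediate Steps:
D(h) = 2*h² (D(h) = 2*(h*h) = 2*h²)
E = 122/3 (E = (⅔)*61 = 122/3 ≈ 40.667)
r(t) = 122/3
x = -2016 (x = (2*6²)*(-5 - 23) = (2*36)*(-28) = 72*(-28) = -2016)
(1712 + x) + r(√(26 + 12)) = (1712 - 2016) + 122/3 = -304 + 122/3 = -790/3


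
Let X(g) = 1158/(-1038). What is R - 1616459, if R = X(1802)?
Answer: -279647600/173 ≈ -1.6165e+6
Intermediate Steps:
X(g) = -193/173 (X(g) = 1158*(-1/1038) = -193/173)
R = -193/173 ≈ -1.1156
R - 1616459 = -193/173 - 1616459 = -279647600/173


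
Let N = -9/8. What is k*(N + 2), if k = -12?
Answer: -21/2 ≈ -10.500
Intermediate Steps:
N = -9/8 (N = -9*1/8 = -9/8 ≈ -1.1250)
k*(N + 2) = -12*(-9/8 + 2) = -12*7/8 = -21/2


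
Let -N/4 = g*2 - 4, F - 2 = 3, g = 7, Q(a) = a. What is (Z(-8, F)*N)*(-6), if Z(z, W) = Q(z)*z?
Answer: 15360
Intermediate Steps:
F = 5 (F = 2 + 3 = 5)
Z(z, W) = z² (Z(z, W) = z*z = z²)
N = -40 (N = -4*(7*2 - 4) = -4*(14 - 4) = -4*10 = -40)
(Z(-8, F)*N)*(-6) = ((-8)²*(-40))*(-6) = (64*(-40))*(-6) = -2560*(-6) = 15360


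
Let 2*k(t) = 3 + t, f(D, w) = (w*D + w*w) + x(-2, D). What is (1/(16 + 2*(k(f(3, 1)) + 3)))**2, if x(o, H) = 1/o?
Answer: 4/3249 ≈ 0.0012311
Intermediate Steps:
f(D, w) = -1/2 + w**2 + D*w (f(D, w) = (w*D + w*w) + 1/(-2) = (D*w + w**2) - 1/2 = (w**2 + D*w) - 1/2 = -1/2 + w**2 + D*w)
k(t) = 3/2 + t/2 (k(t) = (3 + t)/2 = 3/2 + t/2)
(1/(16 + 2*(k(f(3, 1)) + 3)))**2 = (1/(16 + 2*((3/2 + (-1/2 + 1**2 + 3*1)/2) + 3)))**2 = (1/(16 + 2*((3/2 + (-1/2 + 1 + 3)/2) + 3)))**2 = (1/(16 + 2*((3/2 + (1/2)*(7/2)) + 3)))**2 = (1/(16 + 2*((3/2 + 7/4) + 3)))**2 = (1/(16 + 2*(13/4 + 3)))**2 = (1/(16 + 2*(25/4)))**2 = (1/(16 + 25/2))**2 = (1/(57/2))**2 = (2/57)**2 = 4/3249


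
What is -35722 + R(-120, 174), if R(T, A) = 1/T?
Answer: -4286641/120 ≈ -35722.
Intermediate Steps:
-35722 + R(-120, 174) = -35722 + 1/(-120) = -35722 - 1/120 = -4286641/120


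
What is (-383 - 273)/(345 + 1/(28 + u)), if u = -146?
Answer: -77408/40709 ≈ -1.9015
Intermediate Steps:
(-383 - 273)/(345 + 1/(28 + u)) = (-383 - 273)/(345 + 1/(28 - 146)) = -656/(345 + 1/(-118)) = -656/(345 - 1/118) = -656/40709/118 = -656*118/40709 = -77408/40709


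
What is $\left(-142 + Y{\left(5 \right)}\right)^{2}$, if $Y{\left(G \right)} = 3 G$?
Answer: $16129$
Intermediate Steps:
$\left(-142 + Y{\left(5 \right)}\right)^{2} = \left(-142 + 3 \cdot 5\right)^{2} = \left(-142 + 15\right)^{2} = \left(-127\right)^{2} = 16129$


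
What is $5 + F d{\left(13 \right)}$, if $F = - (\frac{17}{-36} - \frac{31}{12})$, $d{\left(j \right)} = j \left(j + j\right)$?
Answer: $\frac{9340}{9} \approx 1037.8$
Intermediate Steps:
$d{\left(j \right)} = 2 j^{2}$ ($d{\left(j \right)} = j 2 j = 2 j^{2}$)
$F = \frac{55}{18}$ ($F = - (17 \left(- \frac{1}{36}\right) - \frac{31}{12}) = - (- \frac{17}{36} - \frac{31}{12}) = \left(-1\right) \left(- \frac{55}{18}\right) = \frac{55}{18} \approx 3.0556$)
$5 + F d{\left(13 \right)} = 5 + \frac{55 \cdot 2 \cdot 13^{2}}{18} = 5 + \frac{55 \cdot 2 \cdot 169}{18} = 5 + \frac{55}{18} \cdot 338 = 5 + \frac{9295}{9} = \frac{9340}{9}$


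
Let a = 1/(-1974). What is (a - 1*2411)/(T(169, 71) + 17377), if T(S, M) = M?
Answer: -4759315/34442352 ≈ -0.13818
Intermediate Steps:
a = -1/1974 ≈ -0.00050659
(a - 1*2411)/(T(169, 71) + 17377) = (-1/1974 - 1*2411)/(71 + 17377) = (-1/1974 - 2411)/17448 = -4759315/1974*1/17448 = -4759315/34442352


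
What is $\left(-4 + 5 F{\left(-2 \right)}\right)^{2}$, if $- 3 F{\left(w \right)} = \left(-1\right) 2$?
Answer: $\frac{4}{9} \approx 0.44444$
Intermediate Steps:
$F{\left(w \right)} = \frac{2}{3}$ ($F{\left(w \right)} = - \frac{\left(-1\right) 2}{3} = \left(- \frac{1}{3}\right) \left(-2\right) = \frac{2}{3}$)
$\left(-4 + 5 F{\left(-2 \right)}\right)^{2} = \left(-4 + 5 \cdot \frac{2}{3}\right)^{2} = \left(-4 + \frac{10}{3}\right)^{2} = \left(- \frac{2}{3}\right)^{2} = \frac{4}{9}$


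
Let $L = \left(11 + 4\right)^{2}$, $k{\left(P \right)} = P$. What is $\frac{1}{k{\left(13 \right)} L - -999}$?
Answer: $\frac{1}{3924} \approx 0.00025484$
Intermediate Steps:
$L = 225$ ($L = 15^{2} = 225$)
$\frac{1}{k{\left(13 \right)} L - -999} = \frac{1}{13 \cdot 225 - -999} = \frac{1}{2925 + \left(-6812 + 7811\right)} = \frac{1}{2925 + 999} = \frac{1}{3924}$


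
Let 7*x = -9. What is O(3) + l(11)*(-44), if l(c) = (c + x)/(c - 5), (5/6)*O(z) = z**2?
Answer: -6346/105 ≈ -60.438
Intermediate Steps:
x = -9/7 (x = (1/7)*(-9) = -9/7 ≈ -1.2857)
O(z) = 6*z**2/5
l(c) = (-9/7 + c)/(-5 + c) (l(c) = (c - 9/7)/(c - 5) = (-9/7 + c)/(-5 + c))
O(3) + l(11)*(-44) = (6/5)*3**2 + ((-9/7 + 11)/(-5 + 11))*(-44) = (6/5)*9 + ((68/7)/6)*(-44) = 54/5 + ((1/6)*(68/7))*(-44) = 54/5 + (34/21)*(-44) = 54/5 - 1496/21 = -6346/105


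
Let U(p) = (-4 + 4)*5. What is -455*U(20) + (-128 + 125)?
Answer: -3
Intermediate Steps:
U(p) = 0 (U(p) = 0*5 = 0)
-455*U(20) + (-128 + 125) = -455*0 + (-128 + 125) = 0 - 3 = -3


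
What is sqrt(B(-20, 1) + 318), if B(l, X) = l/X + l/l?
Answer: sqrt(299) ≈ 17.292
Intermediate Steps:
B(l, X) = 1 + l/X (B(l, X) = l/X + 1 = 1 + l/X)
sqrt(B(-20, 1) + 318) = sqrt((1 - 20)/1 + 318) = sqrt(1*(-19) + 318) = sqrt(-19 + 318) = sqrt(299)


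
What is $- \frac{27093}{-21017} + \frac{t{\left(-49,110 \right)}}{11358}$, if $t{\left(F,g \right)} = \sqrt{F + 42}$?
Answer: $\frac{27093}{21017} + \frac{i \sqrt{7}}{11358} \approx 1.2891 + 0.00023294 i$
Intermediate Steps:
$t{\left(F,g \right)} = \sqrt{42 + F}$
$- \frac{27093}{-21017} + \frac{t{\left(-49,110 \right)}}{11358} = - \frac{27093}{-21017} + \frac{\sqrt{42 - 49}}{11358} = \left(-27093\right) \left(- \frac{1}{21017}\right) + \sqrt{-7} \cdot \frac{1}{11358} = \frac{27093}{21017} + i \sqrt{7} \cdot \frac{1}{11358} = \frac{27093}{21017} + \frac{i \sqrt{7}}{11358}$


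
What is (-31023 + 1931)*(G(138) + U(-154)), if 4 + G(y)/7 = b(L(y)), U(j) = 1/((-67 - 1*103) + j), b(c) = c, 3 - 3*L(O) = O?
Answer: 808270309/81 ≈ 9.9786e+6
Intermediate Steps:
L(O) = 1 - O/3
U(j) = 1/(-170 + j) (U(j) = 1/((-67 - 103) + j) = 1/(-170 + j))
G(y) = -21 - 7*y/3 (G(y) = -28 + 7*(1 - y/3) = -28 + (7 - 7*y/3) = -21 - 7*y/3)
(-31023 + 1931)*(G(138) + U(-154)) = (-31023 + 1931)*((-21 - 7/3*138) + 1/(-170 - 154)) = -29092*((-21 - 322) + 1/(-324)) = -29092*(-343 - 1/324) = -29092*(-111133/324) = 808270309/81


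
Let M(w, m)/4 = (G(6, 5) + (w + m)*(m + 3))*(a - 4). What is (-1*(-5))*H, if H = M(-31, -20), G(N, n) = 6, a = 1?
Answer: -52380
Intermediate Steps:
M(w, m) = -72 - 12*(3 + m)*(m + w) (M(w, m) = 4*((6 + (w + m)*(m + 3))*(1 - 4)) = 4*((6 + (m + w)*(3 + m))*(-3)) = 4*((6 + (3 + m)*(m + w))*(-3)) = 4*(-18 - 3*(3 + m)*(m + w)) = -72 - 12*(3 + m)*(m + w))
H = -10476 (H = -72 - 36*(-20) - 36*(-31) - 12*(-20)**2 - 12*(-20)*(-31) = -72 + 720 + 1116 - 12*400 - 7440 = -72 + 720 + 1116 - 4800 - 7440 = -10476)
(-1*(-5))*H = -1*(-5)*(-10476) = 5*(-10476) = -52380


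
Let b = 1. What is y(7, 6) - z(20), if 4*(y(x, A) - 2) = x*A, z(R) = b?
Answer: 23/2 ≈ 11.500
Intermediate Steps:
z(R) = 1
y(x, A) = 2 + A*x/4 (y(x, A) = 2 + (x*A)/4 = 2 + (A*x)/4 = 2 + A*x/4)
y(7, 6) - z(20) = (2 + (¼)*6*7) - 1*1 = (2 + 21/2) - 1 = 25/2 - 1 = 23/2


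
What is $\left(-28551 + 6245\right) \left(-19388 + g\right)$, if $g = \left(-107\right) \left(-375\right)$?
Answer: $-462559522$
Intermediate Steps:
$g = 40125$
$\left(-28551 + 6245\right) \left(-19388 + g\right) = \left(-28551 + 6245\right) \left(-19388 + 40125\right) = \left(-22306\right) 20737 = -462559522$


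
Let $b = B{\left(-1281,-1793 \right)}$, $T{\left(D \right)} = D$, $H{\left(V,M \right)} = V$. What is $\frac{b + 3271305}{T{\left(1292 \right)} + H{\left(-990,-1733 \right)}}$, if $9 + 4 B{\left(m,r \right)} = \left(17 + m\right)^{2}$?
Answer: $\frac{14682907}{1208} \approx 12155.0$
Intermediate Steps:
$B{\left(m,r \right)} = - \frac{9}{4} + \frac{\left(17 + m\right)^{2}}{4}$
$b = \frac{1597687}{4}$ ($b = - \frac{9}{4} + \frac{\left(17 - 1281\right)^{2}}{4} = - \frac{9}{4} + \frac{\left(-1264\right)^{2}}{4} = - \frac{9}{4} + \frac{1}{4} \cdot 1597696 = - \frac{9}{4} + 399424 = \frac{1597687}{4} \approx 3.9942 \cdot 10^{5}$)
$\frac{b + 3271305}{T{\left(1292 \right)} + H{\left(-990,-1733 \right)}} = \frac{\frac{1597687}{4} + 3271305}{1292 - 990} = \frac{14682907}{4 \cdot 302} = \frac{14682907}{4} \cdot \frac{1}{302} = \frac{14682907}{1208}$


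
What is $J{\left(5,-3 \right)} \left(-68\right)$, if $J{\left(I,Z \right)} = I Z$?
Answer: $1020$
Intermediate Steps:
$J{\left(5,-3 \right)} \left(-68\right) = 5 \left(-3\right) \left(-68\right) = \left(-15\right) \left(-68\right) = 1020$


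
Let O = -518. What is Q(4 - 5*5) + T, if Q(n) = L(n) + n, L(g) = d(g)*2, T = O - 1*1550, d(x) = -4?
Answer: -2097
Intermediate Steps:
T = -2068 (T = -518 - 1*1550 = -518 - 1550 = -2068)
L(g) = -8 (L(g) = -4*2 = -8)
Q(n) = -8 + n
Q(4 - 5*5) + T = (-8 + (4 - 5*5)) - 2068 = (-8 + (4 - 25)) - 2068 = (-8 - 21) - 2068 = -29 - 2068 = -2097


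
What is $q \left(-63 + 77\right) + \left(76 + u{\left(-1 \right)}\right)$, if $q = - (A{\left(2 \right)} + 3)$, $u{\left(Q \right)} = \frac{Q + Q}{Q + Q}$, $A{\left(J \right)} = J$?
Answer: $7$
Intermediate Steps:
$u{\left(Q \right)} = 1$ ($u{\left(Q \right)} = \frac{2 Q}{2 Q} = 2 Q \frac{1}{2 Q} = 1$)
$q = -5$ ($q = - (2 + 3) = \left(-1\right) 5 = -5$)
$q \left(-63 + 77\right) + \left(76 + u{\left(-1 \right)}\right) = - 5 \left(-63 + 77\right) + \left(76 + 1\right) = \left(-5\right) 14 + 77 = -70 + 77 = 7$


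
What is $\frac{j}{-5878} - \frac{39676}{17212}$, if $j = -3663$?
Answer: $- \frac{3272461}{1945618} \approx -1.682$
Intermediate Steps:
$\frac{j}{-5878} - \frac{39676}{17212} = - \frac{3663}{-5878} - \frac{39676}{17212} = \left(-3663\right) \left(- \frac{1}{5878}\right) - \frac{763}{331} = \frac{3663}{5878} - \frac{763}{331} = - \frac{3272461}{1945618}$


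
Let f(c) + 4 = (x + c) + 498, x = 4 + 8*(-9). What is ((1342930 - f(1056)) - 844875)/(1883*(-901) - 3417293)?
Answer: -496573/5113876 ≈ -0.097103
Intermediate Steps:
x = -68 (x = 4 - 72 = -68)
f(c) = 426 + c (f(c) = -4 + ((-68 + c) + 498) = -4 + (430 + c) = 426 + c)
((1342930 - f(1056)) - 844875)/(1883*(-901) - 3417293) = ((1342930 - (426 + 1056)) - 844875)/(1883*(-901) - 3417293) = ((1342930 - 1*1482) - 844875)/(-1696583 - 3417293) = ((1342930 - 1482) - 844875)/(-5113876) = (1341448 - 844875)*(-1/5113876) = 496573*(-1/5113876) = -496573/5113876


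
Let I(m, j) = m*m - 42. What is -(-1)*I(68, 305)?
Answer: 4582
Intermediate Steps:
I(m, j) = -42 + m**2 (I(m, j) = m**2 - 42 = -42 + m**2)
-(-1)*I(68, 305) = -(-1)*(-42 + 68**2) = -(-1)*(-42 + 4624) = -(-1)*4582 = -1*(-4582) = 4582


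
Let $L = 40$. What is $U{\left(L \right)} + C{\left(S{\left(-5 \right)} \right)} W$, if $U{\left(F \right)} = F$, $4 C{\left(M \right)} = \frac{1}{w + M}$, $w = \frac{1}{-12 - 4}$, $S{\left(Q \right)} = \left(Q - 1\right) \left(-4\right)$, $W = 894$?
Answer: $\frac{18896}{383} \approx 49.337$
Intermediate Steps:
$S{\left(Q \right)} = 4 - 4 Q$ ($S{\left(Q \right)} = \left(-1 + Q\right) \left(-4\right) = 4 - 4 Q$)
$w = - \frac{1}{16}$ ($w = \frac{1}{-16} = - \frac{1}{16} \approx -0.0625$)
$C{\left(M \right)} = \frac{1}{4 \left(- \frac{1}{16} + M\right)}$
$U{\left(L \right)} + C{\left(S{\left(-5 \right)} \right)} W = 40 + \frac{4}{-1 + 16 \left(4 - -20\right)} 894 = 40 + \frac{4}{-1 + 16 \left(4 + 20\right)} 894 = 40 + \frac{4}{-1 + 16 \cdot 24} \cdot 894 = 40 + \frac{4}{-1 + 384} \cdot 894 = 40 + \frac{4}{383} \cdot 894 = 40 + \frac{3576}{383} = \frac{18896}{383}$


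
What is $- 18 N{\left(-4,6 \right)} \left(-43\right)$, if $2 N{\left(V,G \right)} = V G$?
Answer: $-9288$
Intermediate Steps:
$N{\left(V,G \right)} = \frac{G V}{2}$ ($N{\left(V,G \right)} = \frac{V G}{2} = \frac{G V}{2}$)
$- 18 N{\left(-4,6 \right)} \left(-43\right) = - 18 \cdot \frac{1}{2} \cdot 6 \left(-4\right) \left(-43\right) = \left(-18\right) \left(-12\right) \left(-43\right) = 216 \left(-43\right) = -9288$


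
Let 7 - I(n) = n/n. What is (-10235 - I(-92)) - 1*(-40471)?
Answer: 30230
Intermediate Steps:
I(n) = 6 (I(n) = 7 - n/n = 7 - 1*1 = 7 - 1 = 6)
(-10235 - I(-92)) - 1*(-40471) = (-10235 - 1*6) - 1*(-40471) = (-10235 - 6) + 40471 = -10241 + 40471 = 30230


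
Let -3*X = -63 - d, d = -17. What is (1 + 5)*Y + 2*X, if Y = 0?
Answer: 92/3 ≈ 30.667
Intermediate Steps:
X = 46/3 (X = -(-63 - 1*(-17))/3 = -(-63 + 17)/3 = -⅓*(-46) = 46/3 ≈ 15.333)
(1 + 5)*Y + 2*X = (1 + 5)*0 + 2*(46/3) = 6*0 + 92/3 = 0 + 92/3 = 92/3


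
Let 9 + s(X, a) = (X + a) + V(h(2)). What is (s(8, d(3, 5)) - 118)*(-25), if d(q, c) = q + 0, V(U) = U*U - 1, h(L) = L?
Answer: 2825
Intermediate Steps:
V(U) = -1 + U² (V(U) = U² - 1 = -1 + U²)
d(q, c) = q
s(X, a) = -6 + X + a (s(X, a) = -9 + ((X + a) + (-1 + 2²)) = -9 + ((X + a) + (-1 + 4)) = -9 + ((X + a) + 3) = -9 + (3 + X + a) = -6 + X + a)
(s(8, d(3, 5)) - 118)*(-25) = ((-6 + 8 + 3) - 118)*(-25) = (5 - 118)*(-25) = -113*(-25) = 2825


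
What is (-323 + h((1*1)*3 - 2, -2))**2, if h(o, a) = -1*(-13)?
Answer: 96100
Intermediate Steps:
h(o, a) = 13
(-323 + h((1*1)*3 - 2, -2))**2 = (-323 + 13)**2 = (-310)**2 = 96100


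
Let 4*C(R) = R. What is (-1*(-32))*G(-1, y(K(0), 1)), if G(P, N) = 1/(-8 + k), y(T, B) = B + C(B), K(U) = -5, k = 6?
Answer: -16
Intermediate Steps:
C(R) = R/4
y(T, B) = 5*B/4 (y(T, B) = B + B/4 = 5*B/4)
G(P, N) = -1/2 (G(P, N) = 1/(-8 + 6) = 1/(-2) = -1/2)
(-1*(-32))*G(-1, y(K(0), 1)) = -1*(-32)*(-1/2) = 32*(-1/2) = -16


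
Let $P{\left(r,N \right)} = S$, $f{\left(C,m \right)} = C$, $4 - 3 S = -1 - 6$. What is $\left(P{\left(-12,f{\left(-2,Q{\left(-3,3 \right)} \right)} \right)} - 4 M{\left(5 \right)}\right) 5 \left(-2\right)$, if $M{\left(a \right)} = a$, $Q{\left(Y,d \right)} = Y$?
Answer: $\frac{490}{3} \approx 163.33$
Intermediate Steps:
$S = \frac{11}{3}$ ($S = \frac{4}{3} - \frac{-1 - 6}{3} = \frac{4}{3} - - \frac{7}{3} = \frac{4}{3} + \frac{7}{3} = \frac{11}{3} \approx 3.6667$)
$P{\left(r,N \right)} = \frac{11}{3}$
$\left(P{\left(-12,f{\left(-2,Q{\left(-3,3 \right)} \right)} \right)} - 4 M{\left(5 \right)}\right) 5 \left(-2\right) = \left(\frac{11}{3} - 20\right) 5 \left(-2\right) = \left(\frac{11}{3} - 20\right) \left(-10\right) = \left(- \frac{49}{3}\right) \left(-10\right) = \frac{490}{3}$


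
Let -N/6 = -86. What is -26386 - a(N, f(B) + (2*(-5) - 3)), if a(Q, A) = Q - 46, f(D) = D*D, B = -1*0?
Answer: -26856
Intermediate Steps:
B = 0
N = 516 (N = -6*(-86) = 516)
f(D) = D²
a(Q, A) = -46 + Q
-26386 - a(N, f(B) + (2*(-5) - 3)) = -26386 - (-46 + 516) = -26386 - 1*470 = -26386 - 470 = -26856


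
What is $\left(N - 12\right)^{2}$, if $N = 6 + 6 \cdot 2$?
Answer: $36$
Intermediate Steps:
$N = 18$ ($N = 6 + 12 = 18$)
$\left(N - 12\right)^{2} = \left(18 - 12\right)^{2} = 6^{2} = 36$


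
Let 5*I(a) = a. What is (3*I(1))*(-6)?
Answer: -18/5 ≈ -3.6000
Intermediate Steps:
I(a) = a/5
(3*I(1))*(-6) = (3*((⅕)*1))*(-6) = (3*(⅕))*(-6) = (⅗)*(-6) = -18/5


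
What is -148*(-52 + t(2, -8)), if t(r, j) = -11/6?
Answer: 23902/3 ≈ 7967.3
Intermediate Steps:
t(r, j) = -11/6 (t(r, j) = -11*⅙ = -11/6)
-148*(-52 + t(2, -8)) = -148*(-52 - 11/6) = -148*(-323/6) = 23902/3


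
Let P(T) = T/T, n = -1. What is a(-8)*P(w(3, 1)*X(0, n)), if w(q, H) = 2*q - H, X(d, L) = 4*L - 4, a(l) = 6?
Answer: 6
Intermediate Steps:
X(d, L) = -4 + 4*L
w(q, H) = -H + 2*q
P(T) = 1
a(-8)*P(w(3, 1)*X(0, n)) = 6*1 = 6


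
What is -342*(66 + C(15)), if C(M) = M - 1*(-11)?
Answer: -31464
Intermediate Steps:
C(M) = 11 + M (C(M) = M + 11 = 11 + M)
-342*(66 + C(15)) = -342*(66 + (11 + 15)) = -342*(66 + 26) = -342*92 = -31464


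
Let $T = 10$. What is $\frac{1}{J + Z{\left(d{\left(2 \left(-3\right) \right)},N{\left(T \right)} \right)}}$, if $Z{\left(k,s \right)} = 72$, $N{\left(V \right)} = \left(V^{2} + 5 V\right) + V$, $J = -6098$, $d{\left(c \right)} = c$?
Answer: $- \frac{1}{6026} \approx -0.00016595$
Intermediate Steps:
$N{\left(V \right)} = V^{2} + 6 V$
$\frac{1}{J + Z{\left(d{\left(2 \left(-3\right) \right)},N{\left(T \right)} \right)}} = \frac{1}{-6098 + 72} = \frac{1}{-6026} = - \frac{1}{6026}$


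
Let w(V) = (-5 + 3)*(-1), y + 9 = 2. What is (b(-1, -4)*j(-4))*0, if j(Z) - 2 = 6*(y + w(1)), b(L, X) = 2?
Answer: 0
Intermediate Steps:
y = -7 (y = -9 + 2 = -7)
w(V) = 2 (w(V) = -2*(-1) = 2)
j(Z) = -28 (j(Z) = 2 + 6*(-7 + 2) = 2 + 6*(-5) = 2 - 30 = -28)
(b(-1, -4)*j(-4))*0 = (2*(-28))*0 = -56*0 = 0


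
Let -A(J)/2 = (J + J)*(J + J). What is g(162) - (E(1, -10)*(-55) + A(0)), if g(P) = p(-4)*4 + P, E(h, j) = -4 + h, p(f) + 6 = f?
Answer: -43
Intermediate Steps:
p(f) = -6 + f
A(J) = -8*J**2 (A(J) = -2*(J + J)*(J + J) = -2*2*J*2*J = -8*J**2)
g(P) = -40 + P (g(P) = (-6 - 4)*4 + P = -10*4 + P = -40 + P)
g(162) - (E(1, -10)*(-55) + A(0)) = (-40 + 162) - ((-4 + 1)*(-55) - 8*0**2) = 122 - (-3*(-55) - 8*0) = 122 - (165 + 0) = 122 - 1*165 = 122 - 165 = -43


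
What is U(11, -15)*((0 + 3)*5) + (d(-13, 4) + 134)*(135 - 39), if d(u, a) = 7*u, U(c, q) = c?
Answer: 4293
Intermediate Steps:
U(11, -15)*((0 + 3)*5) + (d(-13, 4) + 134)*(135 - 39) = 11*((0 + 3)*5) + (7*(-13) + 134)*(135 - 39) = 11*(3*5) + (-91 + 134)*96 = 11*15 + 43*96 = 165 + 4128 = 4293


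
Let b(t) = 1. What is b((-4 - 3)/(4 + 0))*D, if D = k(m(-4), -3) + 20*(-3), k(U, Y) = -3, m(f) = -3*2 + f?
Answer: -63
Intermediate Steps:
m(f) = -6 + f
D = -63 (D = -3 + 20*(-3) = -3 - 60 = -63)
b((-4 - 3)/(4 + 0))*D = 1*(-63) = -63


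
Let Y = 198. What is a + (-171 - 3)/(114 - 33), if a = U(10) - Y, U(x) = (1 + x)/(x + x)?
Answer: -107783/540 ≈ -199.60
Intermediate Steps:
U(x) = (1 + x)/(2*x) (U(x) = (1 + x)/((2*x)) = (1 + x)*(1/(2*x)) = (1 + x)/(2*x))
a = -3949/20 (a = (½)*(1 + 10)/10 - 1*198 = (½)*(⅒)*11 - 198 = 11/20 - 198 = -3949/20 ≈ -197.45)
a + (-171 - 3)/(114 - 33) = -3949/20 + (-171 - 3)/(114 - 33) = -3949/20 - 174/81 = -3949/20 - 174*1/81 = -3949/20 - 58/27 = -107783/540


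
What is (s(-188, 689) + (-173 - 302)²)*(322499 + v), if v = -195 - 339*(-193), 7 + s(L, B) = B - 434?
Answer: 87577964163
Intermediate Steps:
s(L, B) = -441 + B (s(L, B) = -7 + (B - 434) = -7 + (-434 + B) = -441 + B)
v = 65232 (v = -195 + 65427 = 65232)
(s(-188, 689) + (-173 - 302)²)*(322499 + v) = ((-441 + 689) + (-173 - 302)²)*(322499 + 65232) = (248 + (-475)²)*387731 = (248 + 225625)*387731 = 225873*387731 = 87577964163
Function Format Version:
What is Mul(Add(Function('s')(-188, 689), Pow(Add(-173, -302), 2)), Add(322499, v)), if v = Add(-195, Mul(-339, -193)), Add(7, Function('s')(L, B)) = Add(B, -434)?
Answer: 87577964163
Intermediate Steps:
Function('s')(L, B) = Add(-441, B) (Function('s')(L, B) = Add(-7, Add(B, -434)) = Add(-7, Add(-434, B)) = Add(-441, B))
v = 65232 (v = Add(-195, 65427) = 65232)
Mul(Add(Function('s')(-188, 689), Pow(Add(-173, -302), 2)), Add(322499, v)) = Mul(Add(Add(-441, 689), Pow(Add(-173, -302), 2)), Add(322499, 65232)) = Mul(Add(248, Pow(-475, 2)), 387731) = Mul(Add(248, 225625), 387731) = Mul(225873, 387731) = 87577964163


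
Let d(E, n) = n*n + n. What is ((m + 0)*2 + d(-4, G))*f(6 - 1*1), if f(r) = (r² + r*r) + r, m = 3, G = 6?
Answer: 2640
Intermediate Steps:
f(r) = r + 2*r² (f(r) = (r² + r²) + r = 2*r² + r = r + 2*r²)
d(E, n) = n + n² (d(E, n) = n² + n = n + n²)
((m + 0)*2 + d(-4, G))*f(6 - 1*1) = ((3 + 0)*2 + 6*(1 + 6))*((6 - 1*1)*(1 + 2*(6 - 1*1))) = (3*2 + 6*7)*((6 - 1)*(1 + 2*(6 - 1))) = (6 + 42)*(5*(1 + 2*5)) = 48*(5*(1 + 10)) = 48*(5*11) = 48*55 = 2640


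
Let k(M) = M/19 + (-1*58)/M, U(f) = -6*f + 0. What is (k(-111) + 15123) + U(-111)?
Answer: 33287782/2109 ≈ 15784.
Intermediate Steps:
U(f) = -6*f
k(M) = -58/M + M/19 (k(M) = M*(1/19) - 58/M = M/19 - 58/M = -58/M + M/19)
(k(-111) + 15123) + U(-111) = ((-58/(-111) + (1/19)*(-111)) + 15123) - 6*(-111) = ((-58*(-1/111) - 111/19) + 15123) + 666 = ((58/111 - 111/19) + 15123) + 666 = (-11219/2109 + 15123) + 666 = 31883188/2109 + 666 = 33287782/2109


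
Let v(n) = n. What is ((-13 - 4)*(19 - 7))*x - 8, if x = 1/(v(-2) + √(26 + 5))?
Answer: -208/9 - 68*√31/9 ≈ -65.179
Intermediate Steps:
x = 1/(-2 + √31) (x = 1/(-2 + √(26 + 5)) = 1/(-2 + √31) ≈ 0.28029)
((-13 - 4)*(19 - 7))*x - 8 = ((-13 - 4)*(19 - 7))*(2/27 + √31/27) - 8 = (-17*12)*(2/27 + √31/27) - 8 = -204*(2/27 + √31/27) - 8 = (-136/9 - 68*√31/9) - 8 = -208/9 - 68*√31/9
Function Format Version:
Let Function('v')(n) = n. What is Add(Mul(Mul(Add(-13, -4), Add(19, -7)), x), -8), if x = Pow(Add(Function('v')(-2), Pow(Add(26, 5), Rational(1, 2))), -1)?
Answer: Add(Rational(-208, 9), Mul(Rational(-68, 9), Pow(31, Rational(1, 2)))) ≈ -65.179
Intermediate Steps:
x = Pow(Add(-2, Pow(31, Rational(1, 2))), -1) (x = Pow(Add(-2, Pow(Add(26, 5), Rational(1, 2))), -1) = Pow(Add(-2, Pow(31, Rational(1, 2))), -1) ≈ 0.28029)
Add(Mul(Mul(Add(-13, -4), Add(19, -7)), x), -8) = Add(Mul(Mul(Add(-13, -4), Add(19, -7)), Add(Rational(2, 27), Mul(Rational(1, 27), Pow(31, Rational(1, 2))))), -8) = Add(Mul(Mul(-17, 12), Add(Rational(2, 27), Mul(Rational(1, 27), Pow(31, Rational(1, 2))))), -8) = Add(Mul(-204, Add(Rational(2, 27), Mul(Rational(1, 27), Pow(31, Rational(1, 2))))), -8) = Add(Add(Rational(-136, 9), Mul(Rational(-68, 9), Pow(31, Rational(1, 2)))), -8) = Add(Rational(-208, 9), Mul(Rational(-68, 9), Pow(31, Rational(1, 2))))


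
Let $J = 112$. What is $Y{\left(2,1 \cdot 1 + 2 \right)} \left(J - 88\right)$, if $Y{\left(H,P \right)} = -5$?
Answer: $-120$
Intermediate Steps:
$Y{\left(2,1 \cdot 1 + 2 \right)} \left(J - 88\right) = - 5 \left(112 - 88\right) = \left(-5\right) 24 = -120$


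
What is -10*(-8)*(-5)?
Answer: -400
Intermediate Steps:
-10*(-8)*(-5) = 80*(-5) = -400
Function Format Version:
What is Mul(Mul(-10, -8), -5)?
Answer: -400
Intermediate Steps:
Mul(Mul(-10, -8), -5) = Mul(80, -5) = -400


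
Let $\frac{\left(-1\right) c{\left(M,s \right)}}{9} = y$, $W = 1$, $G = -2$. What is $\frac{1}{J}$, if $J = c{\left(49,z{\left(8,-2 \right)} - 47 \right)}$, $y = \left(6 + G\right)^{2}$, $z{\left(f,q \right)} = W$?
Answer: $- \frac{1}{144} \approx -0.0069444$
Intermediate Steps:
$z{\left(f,q \right)} = 1$
$y = 16$ ($y = \left(6 - 2\right)^{2} = 4^{2} = 16$)
$c{\left(M,s \right)} = -144$ ($c{\left(M,s \right)} = \left(-9\right) 16 = -144$)
$J = -144$
$\frac{1}{J} = \frac{1}{-144} = - \frac{1}{144}$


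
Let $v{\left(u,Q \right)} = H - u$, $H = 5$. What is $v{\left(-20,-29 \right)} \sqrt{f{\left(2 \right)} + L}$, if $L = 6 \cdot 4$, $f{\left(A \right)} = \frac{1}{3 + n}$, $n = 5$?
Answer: $\frac{25 \sqrt{386}}{4} \approx 122.79$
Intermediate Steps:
$f{\left(A \right)} = \frac{1}{8}$ ($f{\left(A \right)} = \frac{1}{3 + 5} = \frac{1}{8}$)
$L = 24$
$v{\left(u,Q \right)} = 5 - u$
$v{\left(-20,-29 \right)} \sqrt{f{\left(2 \right)} + L} = \left(5 - -20\right) \sqrt{\frac{1}{8} + 24} = \left(5 + 20\right) \sqrt{\frac{193}{8}} = 25 \frac{\sqrt{386}}{4} = \frac{25 \sqrt{386}}{4}$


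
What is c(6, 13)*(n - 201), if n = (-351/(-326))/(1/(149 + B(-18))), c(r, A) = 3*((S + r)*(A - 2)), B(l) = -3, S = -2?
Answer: -942480/163 ≈ -5782.1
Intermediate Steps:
c(r, A) = 3*(-2 + A)*(-2 + r) (c(r, A) = 3*((-2 + r)*(A - 2)) = 3*((-2 + r)*(-2 + A)) = 3*((-2 + A)*(-2 + r)) = 3*(-2 + A)*(-2 + r))
n = 25623/163 (n = (-351/(-326))/(1/(149 - 3)) = (-351*(-1/326))/(1/146) = 351/(326*(1/146)) = (351/326)*146 = 25623/163 ≈ 157.20)
c(6, 13)*(n - 201) = (12 - 6*13 - 6*6 + 3*13*6)*(25623/163 - 201) = (12 - 78 - 36 + 234)*(-7140/163) = 132*(-7140/163) = -942480/163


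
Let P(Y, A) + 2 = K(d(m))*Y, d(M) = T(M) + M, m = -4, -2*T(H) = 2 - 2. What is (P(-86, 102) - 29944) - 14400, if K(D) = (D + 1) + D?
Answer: -43744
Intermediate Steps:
T(H) = 0 (T(H) = -(2 - 2)/2 = -1/2*0 = 0)
d(M) = M (d(M) = 0 + M = M)
K(D) = 1 + 2*D (K(D) = (1 + D) + D = 1 + 2*D)
P(Y, A) = -2 - 7*Y (P(Y, A) = -2 + (1 + 2*(-4))*Y = -2 + (1 - 8)*Y = -2 - 7*Y)
(P(-86, 102) - 29944) - 14400 = ((-2 - 7*(-86)) - 29944) - 14400 = ((-2 + 602) - 29944) - 14400 = (600 - 29944) - 14400 = -29344 - 14400 = -43744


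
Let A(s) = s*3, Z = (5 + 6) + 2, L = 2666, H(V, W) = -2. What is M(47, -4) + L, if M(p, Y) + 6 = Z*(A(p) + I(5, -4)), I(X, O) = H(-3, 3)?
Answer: 4467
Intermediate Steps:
I(X, O) = -2
Z = 13 (Z = 11 + 2 = 13)
A(s) = 3*s
M(p, Y) = -32 + 39*p (M(p, Y) = -6 + 13*(3*p - 2) = -6 + 13*(-2 + 3*p) = -6 + (-26 + 39*p) = -32 + 39*p)
M(47, -4) + L = (-32 + 39*47) + 2666 = (-32 + 1833) + 2666 = 1801 + 2666 = 4467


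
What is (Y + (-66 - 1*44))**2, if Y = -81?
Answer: 36481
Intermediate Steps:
(Y + (-66 - 1*44))**2 = (-81 + (-66 - 1*44))**2 = (-81 + (-66 - 44))**2 = (-81 - 110)**2 = (-191)**2 = 36481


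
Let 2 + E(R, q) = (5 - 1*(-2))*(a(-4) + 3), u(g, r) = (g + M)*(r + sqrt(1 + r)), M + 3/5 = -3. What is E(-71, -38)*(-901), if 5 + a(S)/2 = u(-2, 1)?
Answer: 582947/5 + 353192*sqrt(2)/5 ≈ 2.1649e+5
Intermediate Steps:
M = -18/5 (M = -3/5 - 3 = -18/5 ≈ -3.6000)
u(g, r) = (-18/5 + g)*(r + sqrt(1 + r)) (u(g, r) = (g - 18/5)*(r + sqrt(1 + r)) = (-18/5 + g)*(r + sqrt(1 + r)))
a(S) = -106/5 - 56*sqrt(2)/5 (a(S) = -10 + 2*(-18/5*1 - 18*sqrt(1 + 1)/5 - 2*1 - 2*sqrt(1 + 1)) = -10 + 2*(-18/5 - 18*sqrt(2)/5 - 2 - 2*sqrt(2)) = -10 + 2*(-28/5 - 28*sqrt(2)/5) = -10 + (-56/5 - 56*sqrt(2)/5) = -106/5 - 56*sqrt(2)/5)
E(R, q) = -647/5 - 392*sqrt(2)/5 (E(R, q) = -2 + (5 - 1*(-2))*((-106/5 - 56*sqrt(2)/5) + 3) = -2 + (5 + 2)*(-91/5 - 56*sqrt(2)/5) = -2 + 7*(-91/5 - 56*sqrt(2)/5) = -2 + (-637/5 - 392*sqrt(2)/5) = -647/5 - 392*sqrt(2)/5)
E(-71, -38)*(-901) = (-647/5 - 392*sqrt(2)/5)*(-901) = 582947/5 + 353192*sqrt(2)/5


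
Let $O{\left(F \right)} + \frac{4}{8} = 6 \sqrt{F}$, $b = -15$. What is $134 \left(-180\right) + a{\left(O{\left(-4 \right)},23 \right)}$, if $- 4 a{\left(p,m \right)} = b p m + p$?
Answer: $-24163 + 1032 i \approx -24163.0 + 1032.0 i$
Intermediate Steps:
$O{\left(F \right)} = - \frac{1}{2} + 6 \sqrt{F}$
$a{\left(p,m \right)} = - \frac{p}{4} + \frac{15 m p}{4}$ ($a{\left(p,m \right)} = - \frac{- 15 p m + p}{4} = - \frac{- 15 m p + p}{4} = - \frac{p - 15 m p}{4} = - \frac{p}{4} + \frac{15 m p}{4}$)
$134 \left(-180\right) + a{\left(O{\left(-4 \right)},23 \right)} = 134 \left(-180\right) + \frac{\left(- \frac{1}{2} + 6 \sqrt{-4}\right) \left(-1 + 15 \cdot 23\right)}{4} = -24120 + \frac{\left(- \frac{1}{2} + 6 \cdot 2 i\right) \left(-1 + 345\right)}{4} = -24120 + \frac{1}{4} \left(- \frac{1}{2} + 12 i\right) 344 = -24120 - \left(43 - 1032 i\right) = -24163 + 1032 i$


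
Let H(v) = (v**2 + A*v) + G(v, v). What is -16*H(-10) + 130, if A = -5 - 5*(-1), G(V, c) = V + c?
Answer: -1150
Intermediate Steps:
A = 0 (A = -5 + 5 = 0)
H(v) = v**2 + 2*v (H(v) = (v**2 + 0*v) + (v + v) = (v**2 + 0) + 2*v = v**2 + 2*v)
-16*H(-10) + 130 = -(-160)*(2 - 10) + 130 = -(-160)*(-8) + 130 = -16*80 + 130 = -1280 + 130 = -1150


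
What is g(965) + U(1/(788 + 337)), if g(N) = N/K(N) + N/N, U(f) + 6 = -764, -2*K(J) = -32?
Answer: -11339/16 ≈ -708.69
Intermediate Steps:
K(J) = 16 (K(J) = -1/2*(-32) = 16)
U(f) = -770 (U(f) = -6 - 764 = -770)
g(N) = 1 + N/16 (g(N) = N/16 + N/N = N*(1/16) + 1 = N/16 + 1 = 1 + N/16)
g(965) + U(1/(788 + 337)) = (1 + (1/16)*965) - 770 = (1 + 965/16) - 770 = 981/16 - 770 = -11339/16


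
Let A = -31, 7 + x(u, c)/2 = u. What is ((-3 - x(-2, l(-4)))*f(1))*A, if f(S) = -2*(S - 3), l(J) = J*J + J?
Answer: -1860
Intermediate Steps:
l(J) = J + J² (l(J) = J² + J = J + J²)
x(u, c) = -14 + 2*u
f(S) = 6 - 2*S (f(S) = -2*(-3 + S) = 6 - 2*S)
((-3 - x(-2, l(-4)))*f(1))*A = ((-3 - (-14 + 2*(-2)))*(6 - 2*1))*(-31) = ((-3 - (-14 - 4))*(6 - 2))*(-31) = ((-3 - 1*(-18))*4)*(-31) = ((-3 + 18)*4)*(-31) = (15*4)*(-31) = 60*(-31) = -1860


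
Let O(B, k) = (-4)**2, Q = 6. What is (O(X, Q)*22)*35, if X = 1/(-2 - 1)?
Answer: 12320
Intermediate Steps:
X = -1/3 (X = 1/(-3) = -1/3 ≈ -0.33333)
O(B, k) = 16
(O(X, Q)*22)*35 = (16*22)*35 = 352*35 = 12320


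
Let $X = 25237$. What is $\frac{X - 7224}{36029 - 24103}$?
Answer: $\frac{18013}{11926} \approx 1.5104$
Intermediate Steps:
$\frac{X - 7224}{36029 - 24103} = \frac{25237 - 7224}{36029 - 24103} = \frac{18013}{11926}$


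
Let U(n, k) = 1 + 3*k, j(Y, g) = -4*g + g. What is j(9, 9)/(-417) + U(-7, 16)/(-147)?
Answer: -112/417 ≈ -0.26859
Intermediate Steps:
j(Y, g) = -3*g
j(9, 9)/(-417) + U(-7, 16)/(-147) = -3*9/(-417) + (1 + 3*16)/(-147) = -27*(-1/417) + (1 + 48)*(-1/147) = 9/139 + 49*(-1/147) = 9/139 - ⅓ = -112/417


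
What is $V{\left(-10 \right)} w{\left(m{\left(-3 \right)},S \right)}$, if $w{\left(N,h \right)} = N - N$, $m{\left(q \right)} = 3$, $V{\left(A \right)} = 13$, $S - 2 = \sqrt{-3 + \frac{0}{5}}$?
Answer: $0$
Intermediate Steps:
$S = 2 + i \sqrt{3}$ ($S = 2 + \sqrt{-3 + \frac{0}{5}} = 2 + \sqrt{-3 + 0 \cdot \frac{1}{5}} = 2 + \sqrt{-3 + 0} = 2 + \sqrt{-3} = 2 + i \sqrt{3} \approx 2.0 + 1.732 i$)
$w{\left(N,h \right)} = 0$
$V{\left(-10 \right)} w{\left(m{\left(-3 \right)},S \right)} = 13 \cdot 0 = 0$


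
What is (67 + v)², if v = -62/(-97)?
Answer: 43046721/9409 ≈ 4575.1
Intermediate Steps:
v = 62/97 (v = -62*(-1/97) = 62/97 ≈ 0.63918)
(67 + v)² = (67 + 62/97)² = (6561/97)² = 43046721/9409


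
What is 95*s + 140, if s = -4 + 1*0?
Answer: -240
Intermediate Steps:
s = -4 (s = -4 + 0 = -4)
95*s + 140 = 95*(-4) + 140 = -380 + 140 = -240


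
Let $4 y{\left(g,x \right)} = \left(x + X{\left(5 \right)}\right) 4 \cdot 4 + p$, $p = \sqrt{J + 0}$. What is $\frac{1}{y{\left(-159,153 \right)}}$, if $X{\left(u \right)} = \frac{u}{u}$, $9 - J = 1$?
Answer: $\frac{1232}{758911} - \frac{\sqrt{2}}{758911} \approx 0.0016215$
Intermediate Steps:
$J = 8$ ($J = 9 - 1 = 8$)
$X{\left(u \right)} = 1$
$p = 2 \sqrt{2}$ ($p = \sqrt{8 + 0} = \sqrt{8} = 2 \sqrt{2} \approx 2.8284$)
$y{\left(g,x \right)} = 4 + \frac{\sqrt{2}}{2} + 4 x$ ($y{\left(g,x \right)} = \frac{\left(x + 1\right) 4 \cdot 4 + 2 \sqrt{2}}{4} = \frac{\left(1 + x\right) 4 \cdot 4 + 2 \sqrt{2}}{4} = \frac{\left(4 + 4 x\right) 4 + 2 \sqrt{2}}{4} = \frac{\left(16 + 16 x\right) + 2 \sqrt{2}}{4} = \frac{16 + 2 \sqrt{2} + 16 x}{4} = 4 + \frac{\sqrt{2}}{2} + 4 x$)
$\frac{1}{y{\left(-159,153 \right)}} = \frac{1}{4 + \frac{\sqrt{2}}{2} + 4 \cdot 153} = \frac{1}{4 + \frac{\sqrt{2}}{2} + 612} = \frac{1}{616 + \frac{\sqrt{2}}{2}}$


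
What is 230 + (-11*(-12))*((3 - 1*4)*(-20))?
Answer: 2870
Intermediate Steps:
230 + (-11*(-12))*((3 - 1*4)*(-20)) = 230 + 132*((3 - 4)*(-20)) = 230 + 132*(-1*(-20)) = 230 + 132*20 = 230 + 2640 = 2870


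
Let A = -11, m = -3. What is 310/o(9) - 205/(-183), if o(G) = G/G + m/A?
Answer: 313450/1281 ≈ 244.69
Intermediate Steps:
o(G) = 14/11 (o(G) = G/G - 3/(-11) = 1 - 3*(-1/11) = 1 + 3/11 = 14/11)
310/o(9) - 205/(-183) = 310/(14/11) - 205/(-183) = 310*(11/14) - 205*(-1/183) = 1705/7 + 205/183 = 313450/1281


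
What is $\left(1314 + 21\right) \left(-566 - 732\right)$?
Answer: $-1732830$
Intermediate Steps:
$\left(1314 + 21\right) \left(-566 - 732\right) = 1335 \left(-1298\right) = -1732830$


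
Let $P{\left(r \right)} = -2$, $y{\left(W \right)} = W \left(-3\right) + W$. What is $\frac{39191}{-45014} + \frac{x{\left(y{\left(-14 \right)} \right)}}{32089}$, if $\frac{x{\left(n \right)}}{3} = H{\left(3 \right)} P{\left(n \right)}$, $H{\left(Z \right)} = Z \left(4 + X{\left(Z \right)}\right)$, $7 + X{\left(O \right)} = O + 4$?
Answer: $- \frac{1260841007}{1444454246} \approx -0.87288$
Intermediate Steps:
$y{\left(W \right)} = - 2 W$ ($y{\left(W \right)} = - 3 W + W = - 2 W$)
$X{\left(O \right)} = -3 + O$ ($X{\left(O \right)} = -7 + \left(O + 4\right) = -7 + \left(4 + O\right) = -3 + O$)
$H{\left(Z \right)} = Z \left(1 + Z\right)$ ($H{\left(Z \right)} = Z \left(4 + \left(-3 + Z\right)\right) = Z \left(1 + Z\right)$)
$x{\left(n \right)} = -72$ ($x{\left(n \right)} = 3 \cdot 3 \left(1 + 3\right) \left(-2\right) = 3 \cdot 3 \cdot 4 \left(-2\right) = 3 \cdot 12 \left(-2\right) = 3 \left(-24\right) = -72$)
$\frac{39191}{-45014} + \frac{x{\left(y{\left(-14 \right)} \right)}}{32089} = \frac{39191}{-45014} - \frac{72}{32089} = 39191 \left(- \frac{1}{45014}\right) - \frac{72}{32089} = - \frac{39191}{45014} - \frac{72}{32089} = - \frac{1260841007}{1444454246}$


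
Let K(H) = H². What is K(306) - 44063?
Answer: 49573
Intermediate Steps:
K(306) - 44063 = 306² - 44063 = 93636 - 44063 = 49573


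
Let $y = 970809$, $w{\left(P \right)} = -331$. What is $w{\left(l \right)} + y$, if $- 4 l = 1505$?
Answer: $970478$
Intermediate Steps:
$l = - \frac{1505}{4}$ ($l = \left(- \frac{1}{4}\right) 1505 = - \frac{1505}{4} \approx -376.25$)
$w{\left(l \right)} + y = -331 + 970809 = 970478$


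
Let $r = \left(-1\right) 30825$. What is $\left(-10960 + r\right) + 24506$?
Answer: $-17279$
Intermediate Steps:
$r = -30825$
$\left(-10960 + r\right) + 24506 = \left(-10960 - 30825\right) + 24506 = -41785 + 24506 = -17279$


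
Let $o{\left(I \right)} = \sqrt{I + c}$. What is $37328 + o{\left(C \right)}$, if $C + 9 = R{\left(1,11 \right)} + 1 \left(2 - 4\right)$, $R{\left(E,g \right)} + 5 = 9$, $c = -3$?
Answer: $37328 + i \sqrt{10} \approx 37328.0 + 3.1623 i$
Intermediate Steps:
$R{\left(E,g \right)} = 4$ ($R{\left(E,g \right)} = -5 + 9 = 4$)
$C = -7$ ($C = -9 + \left(4 + 1 \left(2 - 4\right)\right) = -9 + \left(4 + 1 \left(-2\right)\right) = -9 + \left(4 - 2\right) = -9 + 2 = -7$)
$o{\left(I \right)} = \sqrt{-3 + I}$ ($o{\left(I \right)} = \sqrt{I - 3} = \sqrt{-3 + I}$)
$37328 + o{\left(C \right)} = 37328 + \sqrt{-3 - 7} = 37328 + \sqrt{-10} = 37328 + i \sqrt{10}$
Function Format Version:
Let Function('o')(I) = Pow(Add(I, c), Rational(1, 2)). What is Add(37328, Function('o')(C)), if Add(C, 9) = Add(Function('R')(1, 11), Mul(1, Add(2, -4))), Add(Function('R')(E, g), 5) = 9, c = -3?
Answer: Add(37328, Mul(I, Pow(10, Rational(1, 2)))) ≈ Add(37328., Mul(3.1623, I))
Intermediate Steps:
Function('R')(E, g) = 4 (Function('R')(E, g) = Add(-5, 9) = 4)
C = -7 (C = Add(-9, Add(4, Mul(1, Add(2, -4)))) = Add(-9, Add(4, Mul(1, -2))) = Add(-9, Add(4, -2)) = Add(-9, 2) = -7)
Function('o')(I) = Pow(Add(-3, I), Rational(1, 2)) (Function('o')(I) = Pow(Add(I, -3), Rational(1, 2)) = Pow(Add(-3, I), Rational(1, 2)))
Add(37328, Function('o')(C)) = Add(37328, Pow(Add(-3, -7), Rational(1, 2))) = Add(37328, Pow(-10, Rational(1, 2))) = Add(37328, Mul(I, Pow(10, Rational(1, 2))))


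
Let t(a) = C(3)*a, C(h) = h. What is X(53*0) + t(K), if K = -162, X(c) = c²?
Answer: -486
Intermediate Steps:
t(a) = 3*a
X(53*0) + t(K) = (53*0)² + 3*(-162) = 0² - 486 = 0 - 486 = -486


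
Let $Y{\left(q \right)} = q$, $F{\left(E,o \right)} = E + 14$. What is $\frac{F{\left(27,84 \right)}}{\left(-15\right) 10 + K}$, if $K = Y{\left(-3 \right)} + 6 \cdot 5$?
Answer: $- \frac{1}{3} \approx -0.33333$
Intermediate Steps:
$F{\left(E,o \right)} = 14 + E$
$K = 27$ ($K = -3 + 6 \cdot 5 = -3 + 30 = 27$)
$\frac{F{\left(27,84 \right)}}{\left(-15\right) 10 + K} = \frac{14 + 27}{\left(-15\right) 10 + 27} = \frac{41}{-150 + 27} = \frac{41}{-123} = 41 \left(- \frac{1}{123}\right) = - \frac{1}{3}$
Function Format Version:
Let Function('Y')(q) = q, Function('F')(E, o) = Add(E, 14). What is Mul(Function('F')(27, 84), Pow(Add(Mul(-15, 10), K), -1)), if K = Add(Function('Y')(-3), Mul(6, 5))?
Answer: Rational(-1, 3) ≈ -0.33333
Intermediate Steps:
Function('F')(E, o) = Add(14, E)
K = 27 (K = Add(-3, Mul(6, 5)) = Add(-3, 30) = 27)
Mul(Function('F')(27, 84), Pow(Add(Mul(-15, 10), K), -1)) = Mul(Add(14, 27), Pow(Add(Mul(-15, 10), 27), -1)) = Mul(41, Pow(Add(-150, 27), -1)) = Mul(41, Pow(-123, -1)) = Mul(41, Rational(-1, 123)) = Rational(-1, 3)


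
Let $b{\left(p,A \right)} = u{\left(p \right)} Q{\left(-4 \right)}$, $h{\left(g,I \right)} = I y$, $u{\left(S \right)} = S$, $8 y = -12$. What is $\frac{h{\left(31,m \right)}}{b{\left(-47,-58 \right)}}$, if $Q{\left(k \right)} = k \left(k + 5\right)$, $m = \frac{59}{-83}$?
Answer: $\frac{177}{31208} \approx 0.0056716$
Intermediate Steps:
$y = - \frac{3}{2}$ ($y = \frac{1}{8} \left(-12\right) = - \frac{3}{2} \approx -1.5$)
$m = - \frac{59}{83}$ ($m = 59 \left(- \frac{1}{83}\right) = - \frac{59}{83} \approx -0.71084$)
$h{\left(g,I \right)} = - \frac{3 I}{2}$ ($h{\left(g,I \right)} = I \left(- \frac{3}{2}\right) = - \frac{3 I}{2}$)
$Q{\left(k \right)} = k \left(5 + k\right)$
$b{\left(p,A \right)} = - 4 p$ ($b{\left(p,A \right)} = p \left(- 4 \left(5 - 4\right)\right) = p \left(\left(-4\right) 1\right) = p \left(-4\right) = - 4 p$)
$\frac{h{\left(31,m \right)}}{b{\left(-47,-58 \right)}} = \frac{\left(- \frac{3}{2}\right) \left(- \frac{59}{83}\right)}{\left(-4\right) \left(-47\right)} = \frac{177}{166 \cdot 188} = \frac{177}{166} \cdot \frac{1}{188} = \frac{177}{31208}$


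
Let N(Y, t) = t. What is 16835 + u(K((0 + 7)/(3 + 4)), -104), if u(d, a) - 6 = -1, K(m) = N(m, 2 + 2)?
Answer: 16840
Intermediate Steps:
K(m) = 4 (K(m) = 2 + 2 = 4)
u(d, a) = 5 (u(d, a) = 6 - 1 = 5)
16835 + u(K((0 + 7)/(3 + 4)), -104) = 16835 + 5 = 16840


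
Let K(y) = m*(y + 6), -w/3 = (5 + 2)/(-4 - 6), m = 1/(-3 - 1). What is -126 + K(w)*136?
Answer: -2007/5 ≈ -401.40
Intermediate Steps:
m = -¼ (m = 1/(-4) = -¼ ≈ -0.25000)
w = 21/10 (w = -3*(5 + 2)/(-4 - 6) = -21/(-10) = -21*(-1)/10 = -3*(-7/10) = 21/10 ≈ 2.1000)
K(y) = -3/2 - y/4 (K(y) = -(y + 6)/4 = -(6 + y)/4 = -3/2 - y/4)
-126 + K(w)*136 = -126 + (-3/2 - ¼*21/10)*136 = -126 + (-3/2 - 21/40)*136 = -126 - 81/40*136 = -126 - 1377/5 = -2007/5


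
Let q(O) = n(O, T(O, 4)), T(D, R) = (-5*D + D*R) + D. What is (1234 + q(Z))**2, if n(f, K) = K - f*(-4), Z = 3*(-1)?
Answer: 1493284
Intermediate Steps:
Z = -3
T(D, R) = -4*D + D*R
n(f, K) = K + 4*f (n(f, K) = K - (-4)*f = K + 4*f)
q(O) = 4*O (q(O) = O*(-4 + 4) + 4*O = O*0 + 4*O = 0 + 4*O = 4*O)
(1234 + q(Z))**2 = (1234 + 4*(-3))**2 = (1234 - 12)**2 = 1222**2 = 1493284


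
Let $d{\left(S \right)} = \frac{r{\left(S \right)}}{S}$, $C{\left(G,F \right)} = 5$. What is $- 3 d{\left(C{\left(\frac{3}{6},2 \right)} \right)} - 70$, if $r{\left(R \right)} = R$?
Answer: $-73$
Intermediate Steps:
$d{\left(S \right)} = 1$ ($d{\left(S \right)} = \frac{S}{S} = 1$)
$- 3 d{\left(C{\left(\frac{3}{6},2 \right)} \right)} - 70 = \left(-3\right) 1 - 70 = -3 - 70 = -73$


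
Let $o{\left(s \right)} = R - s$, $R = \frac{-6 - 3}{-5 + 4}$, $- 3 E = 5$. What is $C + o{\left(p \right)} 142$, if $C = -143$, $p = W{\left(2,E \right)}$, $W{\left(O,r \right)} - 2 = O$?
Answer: $567$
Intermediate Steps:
$E = - \frac{5}{3}$ ($E = \left(- \frac{1}{3}\right) 5 = - \frac{5}{3} \approx -1.6667$)
$W{\left(O,r \right)} = 2 + O$
$p = 4$ ($p = 2 + 2 = 4$)
$R = 9$ ($R = - \frac{9}{-1} = \left(-9\right) \left(-1\right) = 9$)
$o{\left(s \right)} = 9 - s$
$C + o{\left(p \right)} 142 = -143 + \left(9 - 4\right) 142 = -143 + 5 \cdot 142 = -143 + 710 = 567$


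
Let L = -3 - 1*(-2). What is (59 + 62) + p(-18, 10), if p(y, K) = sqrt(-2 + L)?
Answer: 121 + I*sqrt(3) ≈ 121.0 + 1.732*I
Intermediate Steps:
L = -1 (L = -3 + 2 = -1)
p(y, K) = I*sqrt(3) (p(y, K) = sqrt(-2 - 1) = sqrt(-3) = I*sqrt(3))
(59 + 62) + p(-18, 10) = (59 + 62) + I*sqrt(3) = 121 + I*sqrt(3)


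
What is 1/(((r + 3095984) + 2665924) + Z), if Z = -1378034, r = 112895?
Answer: 1/4496769 ≈ 2.2238e-7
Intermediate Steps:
1/(((r + 3095984) + 2665924) + Z) = 1/(((112895 + 3095984) + 2665924) - 1378034) = 1/((3208879 + 2665924) - 1378034) = 1/(5874803 - 1378034) = 1/4496769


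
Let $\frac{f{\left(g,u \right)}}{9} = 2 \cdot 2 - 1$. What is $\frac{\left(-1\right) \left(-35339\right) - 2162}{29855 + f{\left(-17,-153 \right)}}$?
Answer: $\frac{33177}{29882} \approx 1.1103$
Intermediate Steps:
$f{\left(g,u \right)} = 27$ ($f{\left(g,u \right)} = 9 \left(2 \cdot 2 - 1\right) = 9 \left(4 - 1\right) = 9 \cdot 3 = 27$)
$\frac{\left(-1\right) \left(-35339\right) - 2162}{29855 + f{\left(-17,-153 \right)}} = \frac{\left(-1\right) \left(-35339\right) - 2162}{29855 + 27} = \frac{35339 - 2162}{29882} = 33177 \cdot \frac{1}{29882} = \frac{33177}{29882}$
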